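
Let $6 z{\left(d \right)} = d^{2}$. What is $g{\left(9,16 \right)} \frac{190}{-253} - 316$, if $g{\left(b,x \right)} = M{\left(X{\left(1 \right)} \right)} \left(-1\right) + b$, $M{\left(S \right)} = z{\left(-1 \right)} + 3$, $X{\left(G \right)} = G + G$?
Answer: $- \frac{243169}{759} \approx -320.38$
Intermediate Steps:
$z{\left(d \right)} = \frac{d^{2}}{6}$
$X{\left(G \right)} = 2 G$
$M{\left(S \right)} = \frac{19}{6}$ ($M{\left(S \right)} = \frac{\left(-1\right)^{2}}{6} + 3 = \frac{1}{6} \cdot 1 + 3 = \frac{1}{6} + 3 = \frac{19}{6}$)
$g{\left(b,x \right)} = - \frac{19}{6} + b$ ($g{\left(b,x \right)} = \frac{19}{6} \left(-1\right) + b = - \frac{19}{6} + b$)
$g{\left(9,16 \right)} \frac{190}{-253} - 316 = \left(- \frac{19}{6} + 9\right) \frac{190}{-253} - 316 = \frac{35 \cdot 190 \left(- \frac{1}{253}\right)}{6} - 316 = \frac{35}{6} \left(- \frac{190}{253}\right) - 316 = - \frac{3325}{759} - 316 = - \frac{243169}{759}$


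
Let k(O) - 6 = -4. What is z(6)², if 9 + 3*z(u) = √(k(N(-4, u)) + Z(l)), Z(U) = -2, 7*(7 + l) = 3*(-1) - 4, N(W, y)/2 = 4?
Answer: 9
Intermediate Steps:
N(W, y) = 8 (N(W, y) = 2*4 = 8)
l = -8 (l = -7 + (3*(-1) - 4)/7 = -7 + (-3 - 4)/7 = -7 + (⅐)*(-7) = -7 - 1 = -8)
k(O) = 2 (k(O) = 6 - 4 = 2)
z(u) = -3 (z(u) = -3 + √(2 - 2)/3 = -3 + √0/3 = -3 + (⅓)*0 = -3 + 0 = -3)
z(6)² = (-3)² = 9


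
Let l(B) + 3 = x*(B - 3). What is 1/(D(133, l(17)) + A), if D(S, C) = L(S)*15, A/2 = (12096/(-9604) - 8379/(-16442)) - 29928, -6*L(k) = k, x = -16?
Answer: -5639606/339447883625 ≈ -1.6614e-5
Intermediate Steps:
L(k) = -k/6
A = -168786357315/2819803 (A = 2*((12096/(-9604) - 8379/(-16442)) - 29928) = 2*((12096*(-1/9604) - 8379*(-1/16442)) - 29928) = 2*((-432/343 + 8379/16442) - 29928) = 2*(-4228947/5639606 - 29928) = 2*(-168786357315/5639606) = -168786357315/2819803 ≈ -59858.)
l(B) = 45 - 16*B (l(B) = -3 - 16*(B - 3) = -3 - 16*(-3 + B) = -3 + (48 - 16*B) = 45 - 16*B)
D(S, C) = -5*S/2 (D(S, C) = -S/6*15 = -5*S/2)
1/(D(133, l(17)) + A) = 1/(-5/2*133 - 168786357315/2819803) = 1/(-665/2 - 168786357315/2819803) = 1/(-339447883625/5639606) = -5639606/339447883625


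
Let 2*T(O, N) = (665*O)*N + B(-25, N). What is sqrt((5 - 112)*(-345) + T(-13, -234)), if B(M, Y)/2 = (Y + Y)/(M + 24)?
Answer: 4*sqrt(65553) ≈ 1024.1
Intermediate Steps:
B(M, Y) = 4*Y/(24 + M) (B(M, Y) = 2*((Y + Y)/(M + 24)) = 2*((2*Y)/(24 + M)) = 2*(2*Y/(24 + M)) = 4*Y/(24 + M))
T(O, N) = -2*N + 665*N*O/2 (T(O, N) = ((665*O)*N + 4*N/(24 - 25))/2 = (665*N*O + 4*N/(-1))/2 = (665*N*O + 4*N*(-1))/2 = (665*N*O - 4*N)/2 = (-4*N + 665*N*O)/2 = -2*N + 665*N*O/2)
sqrt((5 - 112)*(-345) + T(-13, -234)) = sqrt((5 - 112)*(-345) + (1/2)*(-234)*(-4 + 665*(-13))) = sqrt(-107*(-345) + (1/2)*(-234)*(-4 - 8645)) = sqrt(36915 + (1/2)*(-234)*(-8649)) = sqrt(36915 + 1011933) = sqrt(1048848) = 4*sqrt(65553)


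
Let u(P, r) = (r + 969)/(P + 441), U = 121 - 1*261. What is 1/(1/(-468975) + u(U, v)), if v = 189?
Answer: 141161475/543072749 ≈ 0.25993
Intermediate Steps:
U = -140 (U = 121 - 261 = -140)
u(P, r) = (969 + r)/(441 + P)
1/(1/(-468975) + u(U, v)) = 1/(1/(-468975) + (969 + 189)/(441 - 140)) = 1/(-1/468975 + 1158/301) = 1/(543072749/141161475) = 141161475/543072749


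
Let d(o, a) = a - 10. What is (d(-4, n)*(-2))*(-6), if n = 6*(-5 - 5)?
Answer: -840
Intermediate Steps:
n = -60 (n = 6*(-10) = -60)
d(o, a) = -10 + a
(d(-4, n)*(-2))*(-6) = ((-10 - 60)*(-2))*(-6) = -70*(-2)*(-6) = 140*(-6) = -840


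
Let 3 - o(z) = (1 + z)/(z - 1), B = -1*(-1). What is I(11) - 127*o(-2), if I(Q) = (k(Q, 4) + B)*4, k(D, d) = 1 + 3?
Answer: -956/3 ≈ -318.67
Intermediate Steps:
k(D, d) = 4
B = 1
o(z) = 3 - (1 + z)/(-1 + z) (o(z) = 3 - (1 + z)/(z - 1) = 3 - (1 + z)/(-1 + z))
I(Q) = 20 (I(Q) = (4 + 1)*4 = 5*4 = 20)
I(11) - 127*o(-2) = 20 - 254*(-2 - 2)/(-1 - 2) = 20 - 254*(-4)/(-3) = 20 - 254*(-1)*(-4)/3 = 20 - 127*8/3 = 20 - 1016/3 = -956/3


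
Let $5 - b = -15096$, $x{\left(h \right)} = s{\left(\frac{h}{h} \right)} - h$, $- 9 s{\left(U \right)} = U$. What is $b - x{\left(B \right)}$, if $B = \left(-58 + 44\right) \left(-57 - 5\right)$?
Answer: $\frac{143722}{9} \approx 15969.0$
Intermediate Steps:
$B = 868$ ($B = \left(-14\right) \left(-62\right) = 868$)
$s{\left(U \right)} = - \frac{U}{9}$
$x{\left(h \right)} = - \frac{1}{9} - h$ ($x{\left(h \right)} = - \frac{h \frac{1}{h}}{9} - h = \left(- \frac{1}{9}\right) 1 - h = - \frac{1}{9} - h$)
$b = 15101$ ($b = 5 - -15096 = 5 + 15096 = 15101$)
$b - x{\left(B \right)} = 15101 - \left(- \frac{1}{9} - 868\right) = 15101 - - \frac{7813}{9} = 15101 + \frac{7813}{9} = \frac{143722}{9}$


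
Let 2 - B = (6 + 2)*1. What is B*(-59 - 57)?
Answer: 696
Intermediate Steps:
B = -6 (B = 2 - (6 + 2) = 2 - 8 = -6)
B*(-59 - 57) = -6*(-59 - 57) = -6*(-116) = 696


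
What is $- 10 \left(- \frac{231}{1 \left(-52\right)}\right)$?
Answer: $- \frac{1155}{26} \approx -44.423$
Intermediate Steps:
$- 10 \left(- \frac{231}{1 \left(-52\right)}\right) = - 10 \left(- \frac{231}{-52}\right) = - 10 \left(\left(-231\right) \left(- \frac{1}{52}\right)\right) = \left(-10\right) \frac{231}{52} = - \frac{1155}{26}$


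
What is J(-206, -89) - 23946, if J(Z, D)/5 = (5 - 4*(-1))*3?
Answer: -23811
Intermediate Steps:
J(Z, D) = 135 (J(Z, D) = 5*((5 - 4*(-1))*3) = 5*((5 + 4)*3) = 5*(9*3) = 5*27 = 135)
J(-206, -89) - 23946 = 135 - 23946 = -23811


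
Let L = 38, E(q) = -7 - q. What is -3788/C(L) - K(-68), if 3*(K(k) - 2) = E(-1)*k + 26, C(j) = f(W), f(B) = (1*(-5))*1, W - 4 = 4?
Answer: 9164/15 ≈ 610.93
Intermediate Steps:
W = 8 (W = 4 + 4 = 8)
f(B) = -5 (f(B) = -5*1 = -5)
C(j) = -5
K(k) = 32/3 - 2*k (K(k) = 2 + ((-7 - 1*(-1))*k + 26)/3 = 2 + ((-7 + 1)*k + 26)/3 = 2 + (-6*k + 26)/3 = 2 + (26 - 6*k)/3 = 2 + (26/3 - 2*k) = 32/3 - 2*k)
-3788/C(L) - K(-68) = -3788/(-5) - (32/3 - 2*(-68)) = -3788*(-1/5) - (32/3 + 136) = 3788/5 - 1*440/3 = 3788/5 - 440/3 = 9164/15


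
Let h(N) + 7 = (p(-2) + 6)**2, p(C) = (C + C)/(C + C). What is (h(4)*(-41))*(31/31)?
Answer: -1722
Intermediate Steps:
p(C) = 1 (p(C) = (2*C)/((2*C)) = (2*C)*(1/(2*C)) = 1)
h(N) = 42 (h(N) = -7 + (1 + 6)**2 = -7 + 7**2 = -7 + 49 = 42)
(h(4)*(-41))*(31/31) = (42*(-41))*(31/31) = -53382/31 = -1722*1 = -1722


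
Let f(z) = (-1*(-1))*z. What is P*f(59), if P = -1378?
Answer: -81302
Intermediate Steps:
f(z) = z (f(z) = 1*z = z)
P*f(59) = -1378*59 = -81302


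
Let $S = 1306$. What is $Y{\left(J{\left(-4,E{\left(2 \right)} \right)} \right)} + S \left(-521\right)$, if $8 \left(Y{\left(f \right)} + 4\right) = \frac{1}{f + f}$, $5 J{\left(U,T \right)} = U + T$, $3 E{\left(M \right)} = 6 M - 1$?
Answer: $- \frac{10886895}{16} \approx -6.8043 \cdot 10^{5}$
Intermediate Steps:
$E{\left(M \right)} = - \frac{1}{3} + 2 M$ ($E{\left(M \right)} = \frac{6 M - 1}{3} = \frac{-1 + 6 M}{3} = - \frac{1}{3} + 2 M$)
$J{\left(U,T \right)} = \frac{T}{5} + \frac{U}{5}$ ($J{\left(U,T \right)} = \frac{U + T}{5} = \frac{T + U}{5} = \frac{T}{5} + \frac{U}{5}$)
$Y{\left(f \right)} = -4 + \frac{1}{16 f}$ ($Y{\left(f \right)} = -4 + \frac{1}{8 \left(f + f\right)} = -4 + \frac{1}{8 \cdot 2 f} = -4 + \frac{\frac{1}{2} \frac{1}{f}}{8} = -4 + \frac{1}{16 f}$)
$Y{\left(J{\left(-4,E{\left(2 \right)} \right)} \right)} + S \left(-521\right) = \left(-4 + \frac{1}{16 \left(\frac{- \frac{1}{3} + 2 \cdot 2}{5} + \frac{1}{5} \left(-4\right)\right)}\right) + 1306 \left(-521\right) = \left(-4 + \frac{1}{16 \left(\frac{- \frac{1}{3} + 4}{5} - \frac{4}{5}\right)}\right) - 680426 = \left(-4 + \frac{1}{16 \left(\frac{1}{5} \cdot \frac{11}{3} - \frac{4}{5}\right)}\right) - 680426 = \left(-4 + \frac{1}{16 \left(\frac{11}{15} - \frac{4}{5}\right)}\right) - 680426 = \left(-4 + \frac{1}{16 \left(- \frac{1}{15}\right)}\right) - 680426 = \left(-4 + \frac{1}{16} \left(-15\right)\right) - 680426 = \left(-4 - \frac{15}{16}\right) - 680426 = - \frac{79}{16} - 680426 = - \frac{10886895}{16}$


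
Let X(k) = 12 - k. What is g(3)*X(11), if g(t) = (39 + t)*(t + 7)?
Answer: 420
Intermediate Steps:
g(t) = (7 + t)*(39 + t) (g(t) = (39 + t)*(7 + t) = (7 + t)*(39 + t))
g(3)*X(11) = (273 + 3² + 46*3)*(12 - 1*11) = (273 + 9 + 138)*(12 - 11) = 420*1 = 420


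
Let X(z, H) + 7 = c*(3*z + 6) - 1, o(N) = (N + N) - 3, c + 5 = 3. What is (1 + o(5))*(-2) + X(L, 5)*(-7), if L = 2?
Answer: 208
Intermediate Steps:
c = -2 (c = -5 + 3 = -2)
o(N) = -3 + 2*N (o(N) = 2*N - 3 = -3 + 2*N)
X(z, H) = -20 - 6*z (X(z, H) = -7 + (-2*(3*z + 6) - 1) = -7 + (-2*(6 + 3*z) - 1) = -7 + ((-12 - 6*z) - 1) = -7 + (-13 - 6*z) = -20 - 6*z)
(1 + o(5))*(-2) + X(L, 5)*(-7) = (1 + (-3 + 2*5))*(-2) + (-20 - 6*2)*(-7) = (1 + (-3 + 10))*(-2) + (-20 - 12)*(-7) = (1 + 7)*(-2) - 32*(-7) = 8*(-2) + 224 = -16 + 224 = 208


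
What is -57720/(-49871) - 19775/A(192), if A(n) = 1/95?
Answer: -93688849655/49871 ≈ -1.8786e+6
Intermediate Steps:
A(n) = 1/95
-57720/(-49871) - 19775/A(192) = -57720/(-49871) - 19775/1/95 = -57720*(-1/49871) - 19775*95 = 57720/49871 - 1878625 = -93688849655/49871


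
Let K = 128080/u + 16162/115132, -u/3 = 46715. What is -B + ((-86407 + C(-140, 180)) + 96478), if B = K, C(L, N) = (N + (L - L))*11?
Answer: 19445746464421/1613517414 ≈ 12052.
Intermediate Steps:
u = -140145 (u = -3*46715 = -140145)
K = -1248108307/1613517414 (K = 128080/(-140145) + 16162/115132 = 128080*(-1/140145) + 16162*(1/115132) = -25616/28029 + 8081/57566 = -1248108307/1613517414 ≈ -0.77353)
C(L, N) = 11*N (C(L, N) = (N + 0)*11 = N*11 = 11*N)
B = -1248108307/1613517414 ≈ -0.77353
-B + ((-86407 + C(-140, 180)) + 96478) = -1*(-1248108307/1613517414) + ((-86407 + 11*180) + 96478) = 1248108307/1613517414 + ((-86407 + 1980) + 96478) = 1248108307/1613517414 + (-84427 + 96478) = 1248108307/1613517414 + 12051 = 19445746464421/1613517414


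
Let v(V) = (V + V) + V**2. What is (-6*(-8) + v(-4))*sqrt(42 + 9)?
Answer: 56*sqrt(51) ≈ 399.92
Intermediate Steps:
v(V) = V**2 + 2*V (v(V) = 2*V + V**2 = V**2 + 2*V)
(-6*(-8) + v(-4))*sqrt(42 + 9) = (-6*(-8) - 4*(2 - 4))*sqrt(42 + 9) = (48 - 4*(-2))*sqrt(51) = (48 + 8)*sqrt(51) = 56*sqrt(51)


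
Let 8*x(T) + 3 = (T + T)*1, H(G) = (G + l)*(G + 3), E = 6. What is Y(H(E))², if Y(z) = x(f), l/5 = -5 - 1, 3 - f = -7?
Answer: 289/64 ≈ 4.5156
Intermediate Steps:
f = 10 (f = 3 - 1*(-7) = 3 + 7 = 10)
l = -30 (l = 5*(-5 - 1) = 5*(-6) = -30)
H(G) = (-30 + G)*(3 + G) (H(G) = (G - 30)*(G + 3) = (-30 + G)*(3 + G))
x(T) = -3/8 + T/4 (x(T) = -3/8 + ((T + T)*1)/8 = -3/8 + ((2*T)*1)/8 = -3/8 + (2*T)/8 = -3/8 + T/4)
Y(z) = 17/8 (Y(z) = -3/8 + (¼)*10 = -3/8 + 5/2 = 17/8)
Y(H(E))² = (17/8)² = 289/64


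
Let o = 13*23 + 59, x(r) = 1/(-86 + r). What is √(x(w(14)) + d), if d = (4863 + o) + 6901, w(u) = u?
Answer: √1745566/12 ≈ 110.10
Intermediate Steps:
o = 358 (o = 299 + 59 = 358)
d = 12122 (d = (4863 + 358) + 6901 = 5221 + 6901 = 12122)
√(x(w(14)) + d) = √(1/(-86 + 14) + 12122) = √(1/(-72) + 12122) = √(-1/72 + 12122) = √(872783/72) = √1745566/12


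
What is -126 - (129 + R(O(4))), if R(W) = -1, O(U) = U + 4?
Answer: -254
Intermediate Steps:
O(U) = 4 + U
-126 - (129 + R(O(4))) = -126 - (129 - 1) = -126 - 1*128 = -126 - 128 = -254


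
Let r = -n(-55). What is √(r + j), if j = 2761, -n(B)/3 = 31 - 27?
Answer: √2773 ≈ 52.659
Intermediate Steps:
n(B) = -12 (n(B) = -3*(31 - 27) = -3*4 = -12)
r = 12 (r = -1*(-12) = 12)
√(r + j) = √(12 + 2761) = √2773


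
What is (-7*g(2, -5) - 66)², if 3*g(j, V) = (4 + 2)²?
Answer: 22500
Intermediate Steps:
g(j, V) = 12 (g(j, V) = (4 + 2)²/3 = (⅓)*6² = (⅓)*36 = 12)
(-7*g(2, -5) - 66)² = (-7*12 - 66)² = (-84 - 66)² = (-150)² = 22500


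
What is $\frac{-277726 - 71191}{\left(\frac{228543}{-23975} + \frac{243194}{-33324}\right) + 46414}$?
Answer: $- \frac{19911768559950}{2647763515537} \approx -7.5202$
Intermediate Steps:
$\frac{-277726 - 71191}{\left(\frac{228543}{-23975} + \frac{243194}{-33324}\right) + 46414} = - \frac{348917}{\left(228543 \left(- \frac{1}{23975}\right) + 243194 \left(- \frac{1}{33324}\right)\right) + 46414} = - \frac{348917}{\left(- \frac{32649}{3425} - \frac{121597}{16662}\right) + 46414} = - \frac{348917}{- \frac{960467363}{57067350} + 46414} = - \frac{348917}{\frac{2647763515537}{57067350}} = \left(-348917\right) \frac{57067350}{2647763515537} = - \frac{19911768559950}{2647763515537}$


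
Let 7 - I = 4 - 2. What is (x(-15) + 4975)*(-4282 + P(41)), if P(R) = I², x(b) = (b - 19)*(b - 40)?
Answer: -29139165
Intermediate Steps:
I = 5 (I = 7 - (4 - 2) = 7 - 1*2 = 7 - 2 = 5)
x(b) = (-40 + b)*(-19 + b) (x(b) = (-19 + b)*(-40 + b) = (-40 + b)*(-19 + b))
P(R) = 25 (P(R) = 5² = 25)
(x(-15) + 4975)*(-4282 + P(41)) = ((760 + (-15)² - 59*(-15)) + 4975)*(-4282 + 25) = ((760 + 225 + 885) + 4975)*(-4257) = (1870 + 4975)*(-4257) = 6845*(-4257) = -29139165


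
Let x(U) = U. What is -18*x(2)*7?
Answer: -252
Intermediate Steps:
-18*x(2)*7 = -18*2*7 = -36*7 = -252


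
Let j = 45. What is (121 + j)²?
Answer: 27556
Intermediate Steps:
(121 + j)² = (121 + 45)² = 166² = 27556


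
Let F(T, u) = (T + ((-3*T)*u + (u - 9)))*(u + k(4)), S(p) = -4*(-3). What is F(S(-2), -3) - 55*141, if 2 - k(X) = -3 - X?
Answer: -7107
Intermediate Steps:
k(X) = 5 + X (k(X) = 2 - (-3 - X) = 2 + (3 + X) = 5 + X)
S(p) = 12
F(T, u) = (9 + u)*(-9 + T + u - 3*T*u) (F(T, u) = (T + ((-3*T)*u + (u - 9)))*(u + (5 + 4)) = (T + (-3*T*u + (-9 + u)))*(u + 9) = (T + (-9 + u - 3*T*u))*(9 + u) = (-9 + T + u - 3*T*u)*(9 + u) = (9 + u)*(-9 + T + u - 3*T*u))
F(S(-2), -3) - 55*141 = (-81 + (-3)² + 9*12 - 26*12*(-3) - 3*12*(-3)²) - 55*141 = (-81 + 9 + 108 + 936 - 3*12*9) - 7755 = (-81 + 9 + 108 + 936 - 324) - 7755 = 648 - 7755 = -7107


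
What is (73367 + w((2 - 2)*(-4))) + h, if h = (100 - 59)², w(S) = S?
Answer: 75048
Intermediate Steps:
h = 1681 (h = 41² = 1681)
(73367 + w((2 - 2)*(-4))) + h = (73367 + (2 - 2)*(-4)) + 1681 = (73367 + 0*(-4)) + 1681 = (73367 + 0) + 1681 = 73367 + 1681 = 75048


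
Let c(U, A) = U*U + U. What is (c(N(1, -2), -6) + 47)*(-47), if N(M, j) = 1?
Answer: -2303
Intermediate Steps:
c(U, A) = U + U² (c(U, A) = U² + U = U + U²)
(c(N(1, -2), -6) + 47)*(-47) = (1*(1 + 1) + 47)*(-47) = (1*2 + 47)*(-47) = (2 + 47)*(-47) = 49*(-47) = -2303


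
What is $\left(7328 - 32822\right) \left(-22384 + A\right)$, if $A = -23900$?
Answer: $1179964296$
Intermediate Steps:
$\left(7328 - 32822\right) \left(-22384 + A\right) = \left(7328 - 32822\right) \left(-22384 - 23900\right) = \left(-25494\right) \left(-46284\right) = 1179964296$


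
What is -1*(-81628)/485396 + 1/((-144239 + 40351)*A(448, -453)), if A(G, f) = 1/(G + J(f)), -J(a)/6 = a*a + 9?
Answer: 37870918139/3151676228 ≈ 12.016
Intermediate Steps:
J(a) = -54 - 6*a² (J(a) = -6*(a*a + 9) = -6*(a² + 9) = -6*(9 + a²) = -54 - 6*a²)
A(G, f) = 1/(-54 + G - 6*f²) (A(G, f) = 1/(G + (-54 - 6*f²)) = 1/(-54 + G - 6*f²))
-1*(-81628)/485396 + 1/((-144239 + 40351)*A(448, -453)) = -1*(-81628)/485396 + 1/((-144239 + 40351)*((-1/(54 - 1*448 + 6*(-453)²)))) = 81628*(1/485396) + 1/((-103888)*((-1/(54 - 448 + 6*205209)))) = 20407/121349 - 1/(103888*((-1/(54 - 448 + 1231254)))) = 20407/121349 - 1/(103888*((-1/1230860))) = 20407/121349 - 1/(103888*((-1*1/1230860))) = 20407/121349 - 1/(103888*(-1/1230860)) = 20407/121349 - 1/103888*(-1230860) = 20407/121349 + 307715/25972 = 37870918139/3151676228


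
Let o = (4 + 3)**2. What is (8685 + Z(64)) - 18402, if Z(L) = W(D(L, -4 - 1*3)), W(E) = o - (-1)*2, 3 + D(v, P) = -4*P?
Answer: -9666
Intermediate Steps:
D(v, P) = -3 - 4*P
o = 49 (o = 7**2 = 49)
W(E) = 51 (W(E) = 49 - (-1)*2 = 49 - 1*(-2) = 49 + 2 = 51)
Z(L) = 51
(8685 + Z(64)) - 18402 = (8685 + 51) - 18402 = 8736 - 18402 = -9666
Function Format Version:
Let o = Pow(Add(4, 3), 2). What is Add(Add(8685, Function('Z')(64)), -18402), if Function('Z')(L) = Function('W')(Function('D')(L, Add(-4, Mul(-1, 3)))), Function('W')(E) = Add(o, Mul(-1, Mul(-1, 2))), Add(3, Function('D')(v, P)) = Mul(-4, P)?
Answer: -9666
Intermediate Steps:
Function('D')(v, P) = Add(-3, Mul(-4, P))
o = 49 (o = Pow(7, 2) = 49)
Function('W')(E) = 51 (Function('W')(E) = Add(49, Mul(-1, Mul(-1, 2))) = Add(49, Mul(-1, -2)) = Add(49, 2) = 51)
Function('Z')(L) = 51
Add(Add(8685, Function('Z')(64)), -18402) = Add(Add(8685, 51), -18402) = Add(8736, -18402) = -9666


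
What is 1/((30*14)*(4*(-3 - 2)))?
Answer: -1/8400 ≈ -0.00011905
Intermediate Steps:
1/((30*14)*(4*(-3 - 2))) = 1/(420*(4*(-5))) = 1/(420*(-20)) = 1/(-8400) = -1/8400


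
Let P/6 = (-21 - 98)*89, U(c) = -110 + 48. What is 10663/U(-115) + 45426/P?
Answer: -113401235/656642 ≈ -172.70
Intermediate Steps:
U(c) = -62
P = -63546 (P = 6*((-21 - 98)*89) = 6*(-119*89) = 6*(-10591) = -63546)
10663/U(-115) + 45426/P = 10663/(-62) + 45426/(-63546) = 10663*(-1/62) + 45426*(-1/63546) = -10663/62 - 7571/10591 = -113401235/656642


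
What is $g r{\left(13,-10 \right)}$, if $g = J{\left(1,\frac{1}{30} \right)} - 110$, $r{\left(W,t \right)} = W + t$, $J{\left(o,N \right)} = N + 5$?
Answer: $- \frac{3149}{10} \approx -314.9$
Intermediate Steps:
$J{\left(o,N \right)} = 5 + N$
$g = - \frac{3149}{30}$ ($g = \left(5 + \frac{1}{30}\right) - 110 = \frac{151}{30} - 110 = - \frac{3149}{30} \approx -104.97$)
$g r{\left(13,-10 \right)} = - \frac{3149 \left(13 - 10\right)}{30} = \left(- \frac{3149}{30}\right) 3 = - \frac{3149}{10}$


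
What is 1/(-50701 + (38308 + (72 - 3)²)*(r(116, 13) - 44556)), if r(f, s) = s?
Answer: -1/1918473168 ≈ -5.2125e-10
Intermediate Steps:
1/(-50701 + (38308 + (72 - 3)²)*(r(116, 13) - 44556)) = 1/(-50701 + (38308 + (72 - 3)²)*(13 - 44556)) = 1/(-50701 + (38308 + 69²)*(-44543)) = 1/(-50701 + (38308 + 4761)*(-44543)) = 1/(-50701 + 43069*(-44543)) = 1/(-50701 - 1918422467) = 1/(-1918473168) = -1/1918473168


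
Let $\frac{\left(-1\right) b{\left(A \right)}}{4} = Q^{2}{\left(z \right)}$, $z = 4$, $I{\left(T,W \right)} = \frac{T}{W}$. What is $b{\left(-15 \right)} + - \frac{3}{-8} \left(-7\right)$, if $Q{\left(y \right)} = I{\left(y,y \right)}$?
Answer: $- \frac{53}{8} \approx -6.625$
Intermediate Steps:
$Q{\left(y \right)} = 1$ ($Q{\left(y \right)} = \frac{y}{y} = 1$)
$b{\left(A \right)} = -4$ ($b{\left(A \right)} = - 4 \cdot 1^{2} = \left(-4\right) 1 = -4$)
$b{\left(-15 \right)} + - \frac{3}{-8} \left(-7\right) = -4 + - \frac{3}{-8} \left(-7\right) = -4 + \left(-3\right) \left(- \frac{1}{8}\right) \left(-7\right) = -4 + \frac{3}{8} \left(-7\right) = -4 - \frac{21}{8} = - \frac{53}{8}$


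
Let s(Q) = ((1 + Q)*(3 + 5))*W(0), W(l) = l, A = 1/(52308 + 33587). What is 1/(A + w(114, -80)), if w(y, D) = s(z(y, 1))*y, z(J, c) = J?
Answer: 85895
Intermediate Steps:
A = 1/85895 ≈ 1.1642e-5
s(Q) = 0 (s(Q) = ((1 + Q)*(3 + 5))*0 = ((1 + Q)*8)*0 = (8 + 8*Q)*0 = 0)
w(y, D) = 0 (w(y, D) = 0*y = 0)
1/(A + w(114, -80)) = 1/(1/85895 + 0) = 1/(1/85895) = 85895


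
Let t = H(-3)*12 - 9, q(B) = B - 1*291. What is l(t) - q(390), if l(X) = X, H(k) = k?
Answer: -144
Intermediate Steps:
q(B) = -291 + B (q(B) = B - 291 = -291 + B)
t = -45 (t = -3*12 - 9 = -36 - 9 = -45)
l(t) - q(390) = -45 - (-291 + 390) = -45 - 1*99 = -45 - 99 = -144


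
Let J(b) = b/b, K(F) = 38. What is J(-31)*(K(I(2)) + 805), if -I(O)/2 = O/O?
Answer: 843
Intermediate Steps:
I(O) = -2 (I(O) = -2*O/O = -2*1 = -2)
J(b) = 1
J(-31)*(K(I(2)) + 805) = 1*(38 + 805) = 1*843 = 843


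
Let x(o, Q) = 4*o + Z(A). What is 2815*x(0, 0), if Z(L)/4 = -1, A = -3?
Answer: -11260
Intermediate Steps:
Z(L) = -4 (Z(L) = 4*(-1) = -4)
x(o, Q) = -4 + 4*o (x(o, Q) = 4*o - 4 = -4 + 4*o)
2815*x(0, 0) = 2815*(-4 + 4*0) = 2815*(-4 + 0) = 2815*(-4) = -11260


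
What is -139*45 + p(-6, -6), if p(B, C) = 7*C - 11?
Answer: -6308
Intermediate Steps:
p(B, C) = -11 + 7*C
-139*45 + p(-6, -6) = -139*45 + (-11 + 7*(-6)) = -6255 + (-11 - 42) = -6255 - 53 = -6308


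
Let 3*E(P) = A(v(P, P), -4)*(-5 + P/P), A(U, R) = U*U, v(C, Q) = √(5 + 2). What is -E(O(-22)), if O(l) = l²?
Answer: 28/3 ≈ 9.3333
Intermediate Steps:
v(C, Q) = √7
A(U, R) = U²
E(P) = -28/3 (E(P) = ((√7)²*(-5 + P/P))/3 = (7*(-5 + 1))/3 = (7*(-4))/3 = (⅓)*(-28) = -28/3)
-E(O(-22)) = -1*(-28/3) = 28/3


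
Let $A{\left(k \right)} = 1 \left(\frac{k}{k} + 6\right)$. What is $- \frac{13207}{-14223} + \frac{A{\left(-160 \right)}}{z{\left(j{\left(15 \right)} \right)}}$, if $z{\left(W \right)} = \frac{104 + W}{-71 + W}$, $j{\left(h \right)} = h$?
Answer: $- \frac{571969}{241791} \approx -2.3656$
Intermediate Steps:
$A{\left(k \right)} = 7$ ($A{\left(k \right)} = 1 \left(1 + 6\right) = 1 \cdot 7 = 7$)
$z{\left(W \right)} = \frac{104 + W}{-71 + W}$
$- \frac{13207}{-14223} + \frac{A{\left(-160 \right)}}{z{\left(j{\left(15 \right)} \right)}} = - \frac{13207}{-14223} + \frac{7}{\frac{1}{-71 + 15} \left(104 + 15\right)} = \left(-13207\right) \left(- \frac{1}{14223}\right) + \frac{7}{\frac{1}{-56} \cdot 119} = \frac{13207}{14223} + \frac{7}{\left(- \frac{1}{56}\right) 119} = \frac{13207}{14223} + \frac{7}{- \frac{17}{8}} = \frac{13207}{14223} + 7 \left(- \frac{8}{17}\right) = \frac{13207}{14223} - \frac{56}{17} = - \frac{571969}{241791}$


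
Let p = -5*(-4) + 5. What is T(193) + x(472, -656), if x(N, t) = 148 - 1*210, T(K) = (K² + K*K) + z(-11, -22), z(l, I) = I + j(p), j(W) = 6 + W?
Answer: 74445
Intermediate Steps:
p = 25 (p = 20 + 5 = 25)
z(l, I) = 31 + I (z(l, I) = I + (6 + 25) = I + 31 = 31 + I)
T(K) = 9 + 2*K² (T(K) = (K² + K*K) + (31 - 22) = (K² + K²) + 9 = 2*K² + 9 = 9 + 2*K²)
x(N, t) = -62 (x(N, t) = 148 - 210 = -62)
T(193) + x(472, -656) = (9 + 2*193²) - 62 = (9 + 2*37249) - 62 = (9 + 74498) - 62 = 74507 - 62 = 74445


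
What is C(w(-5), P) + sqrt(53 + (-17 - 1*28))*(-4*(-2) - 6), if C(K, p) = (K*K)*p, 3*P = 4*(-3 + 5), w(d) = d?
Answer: 200/3 + 4*sqrt(2) ≈ 72.323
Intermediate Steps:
P = 8/3 (P = (4*(-3 + 5))/3 = (4*2)/3 = (1/3)*8 = 8/3 ≈ 2.6667)
C(K, p) = p*K**2 (C(K, p) = K**2*p = p*K**2)
C(w(-5), P) + sqrt(53 + (-17 - 1*28))*(-4*(-2) - 6) = (8/3)*(-5)**2 + sqrt(53 + (-17 - 1*28))*(-4*(-2) - 6) = (8/3)*25 + sqrt(53 + (-17 - 28))*(8 - 6) = 200/3 + sqrt(53 - 45)*2 = 200/3 + sqrt(8)*2 = 200/3 + (2*sqrt(2))*2 = 200/3 + 4*sqrt(2)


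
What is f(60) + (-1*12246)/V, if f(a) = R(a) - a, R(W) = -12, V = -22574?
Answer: -806541/11287 ≈ -71.458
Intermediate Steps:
f(a) = -12 - a
f(60) + (-1*12246)/V = (-12 - 1*60) - 1*12246/(-22574) = (-12 - 60) - 12246*(-1/22574) = -72 + 6123/11287 = -806541/11287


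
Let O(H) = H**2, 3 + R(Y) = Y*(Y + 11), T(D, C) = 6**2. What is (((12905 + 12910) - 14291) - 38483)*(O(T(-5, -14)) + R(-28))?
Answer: -47690471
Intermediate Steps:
T(D, C) = 36
R(Y) = -3 + Y*(11 + Y) (R(Y) = -3 + Y*(Y + 11) = -3 + Y*(11 + Y))
(((12905 + 12910) - 14291) - 38483)*(O(T(-5, -14)) + R(-28)) = (((12905 + 12910) - 14291) - 38483)*(36**2 + (-3 + (-28)**2 + 11*(-28))) = ((25815 - 14291) - 38483)*(1296 + (-3 + 784 - 308)) = (11524 - 38483)*(1296 + 473) = -26959*1769 = -47690471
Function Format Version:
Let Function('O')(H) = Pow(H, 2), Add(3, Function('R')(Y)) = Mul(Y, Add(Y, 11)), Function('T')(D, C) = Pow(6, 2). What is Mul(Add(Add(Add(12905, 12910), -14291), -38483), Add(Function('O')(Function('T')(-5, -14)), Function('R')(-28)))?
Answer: -47690471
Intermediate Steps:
Function('T')(D, C) = 36
Function('R')(Y) = Add(-3, Mul(Y, Add(11, Y))) (Function('R')(Y) = Add(-3, Mul(Y, Add(Y, 11))) = Add(-3, Mul(Y, Add(11, Y))))
Mul(Add(Add(Add(12905, 12910), -14291), -38483), Add(Function('O')(Function('T')(-5, -14)), Function('R')(-28))) = Mul(Add(Add(Add(12905, 12910), -14291), -38483), Add(Pow(36, 2), Add(-3, Pow(-28, 2), Mul(11, -28)))) = Mul(Add(Add(25815, -14291), -38483), Add(1296, Add(-3, 784, -308))) = Mul(Add(11524, -38483), Add(1296, 473)) = Mul(-26959, 1769) = -47690471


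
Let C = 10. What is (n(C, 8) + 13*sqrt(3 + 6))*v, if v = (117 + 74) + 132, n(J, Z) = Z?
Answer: 15181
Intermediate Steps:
v = 323 (v = 191 + 132 = 323)
(n(C, 8) + 13*sqrt(3 + 6))*v = (8 + 13*sqrt(3 + 6))*323 = (8 + 13*sqrt(9))*323 = (8 + 13*3)*323 = (8 + 39)*323 = 47*323 = 15181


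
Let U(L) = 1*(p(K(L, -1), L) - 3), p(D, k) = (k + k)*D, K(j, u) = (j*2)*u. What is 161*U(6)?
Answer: -23667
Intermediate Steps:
K(j, u) = 2*j*u (K(j, u) = (2*j)*u = 2*j*u)
p(D, k) = 2*D*k (p(D, k) = (2*k)*D = 2*D*k)
U(L) = -3 - 4*L**2 (U(L) = 1*(2*(2*L*(-1))*L - 3) = 1*(2*(-2*L)*L - 3) = 1*(-4*L**2 - 3) = 1*(-3 - 4*L**2) = -3 - 4*L**2)
161*U(6) = 161*(-3 - 4*6**2) = 161*(-3 - 4*36) = 161*(-3 - 144) = 161*(-147) = -23667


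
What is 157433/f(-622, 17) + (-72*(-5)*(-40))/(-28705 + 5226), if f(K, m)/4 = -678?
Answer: -3657316607/63675048 ≈ -57.437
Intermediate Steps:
f(K, m) = -2712 (f(K, m) = 4*(-678) = -2712)
157433/f(-622, 17) + (-72*(-5)*(-40))/(-28705 + 5226) = 157433/(-2712) + (-72*(-5)*(-40))/(-28705 + 5226) = 157433*(-1/2712) + (360*(-40))/(-23479) = -157433/2712 - 14400*(-1/23479) = -157433/2712 + 14400/23479 = -3657316607/63675048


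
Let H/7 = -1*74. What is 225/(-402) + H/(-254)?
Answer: 25181/17018 ≈ 1.4797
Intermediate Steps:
H = -518 (H = 7*(-1*74) = 7*(-74) = -518)
225/(-402) + H/(-254) = 225/(-402) - 518/(-254) = 225*(-1/402) - 518*(-1/254) = -75/134 + 259/127 = 25181/17018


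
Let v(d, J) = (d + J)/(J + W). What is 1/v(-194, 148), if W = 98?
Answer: -123/23 ≈ -5.3478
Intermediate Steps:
v(d, J) = (J + d)/(98 + J) (v(d, J) = (d + J)/(J + 98) = (J + d)/(98 + J))
1/v(-194, 148) = 1/((148 - 194)/(98 + 148)) = 1/(-46/246) = 1/((1/246)*(-46)) = 1/(-23/123) = -123/23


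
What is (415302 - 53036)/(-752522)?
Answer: -181133/376261 ≈ -0.48140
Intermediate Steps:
(415302 - 53036)/(-752522) = 362266*(-1/752522) = -181133/376261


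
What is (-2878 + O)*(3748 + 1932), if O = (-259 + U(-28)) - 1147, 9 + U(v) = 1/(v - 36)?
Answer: -97537315/4 ≈ -2.4384e+7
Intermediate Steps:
U(v) = -9 + 1/(-36 + v) (U(v) = -9 + 1/(v - 36) = -9 + 1/(-36 + v))
O = -90561/64 (O = (-259 + (325 - 9*(-28))/(-36 - 28)) - 1147 = (-259 + (325 + 252)/(-64)) - 1147 = (-259 - 1/64*577) - 1147 = (-259 - 577/64) - 1147 = -17153/64 - 1147 = -90561/64 ≈ -1415.0)
(-2878 + O)*(3748 + 1932) = (-2878 - 90561/64)*(3748 + 1932) = -274753/64*5680 = -97537315/4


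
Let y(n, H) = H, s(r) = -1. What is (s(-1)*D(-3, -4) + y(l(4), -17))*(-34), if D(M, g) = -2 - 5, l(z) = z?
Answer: 340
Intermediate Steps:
D(M, g) = -7
(s(-1)*D(-3, -4) + y(l(4), -17))*(-34) = (-1*(-7) - 17)*(-34) = (7 - 17)*(-34) = -10*(-34) = 340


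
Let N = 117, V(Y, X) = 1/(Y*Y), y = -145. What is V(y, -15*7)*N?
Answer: 117/21025 ≈ 0.0055648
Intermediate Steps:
V(Y, X) = Y⁻² (V(Y, X) = 1/(Y²) = Y⁻²)
V(y, -15*7)*N = 117/(-145)² = (1/21025)*117 = 117/21025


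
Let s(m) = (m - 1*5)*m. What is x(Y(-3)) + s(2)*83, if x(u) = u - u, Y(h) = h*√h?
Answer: -498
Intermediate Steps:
Y(h) = h^(3/2)
s(m) = m*(-5 + m) (s(m) = (m - 5)*m = (-5 + m)*m = m*(-5 + m))
x(u) = 0
x(Y(-3)) + s(2)*83 = 0 + (2*(-5 + 2))*83 = 0 + (2*(-3))*83 = 0 - 6*83 = 0 - 498 = -498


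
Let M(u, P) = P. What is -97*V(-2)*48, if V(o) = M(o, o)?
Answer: 9312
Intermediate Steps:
V(o) = o
-97*V(-2)*48 = -97*(-2)*48 = 194*48 = 9312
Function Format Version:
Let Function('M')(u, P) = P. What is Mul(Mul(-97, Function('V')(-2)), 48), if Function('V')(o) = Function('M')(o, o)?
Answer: 9312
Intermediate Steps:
Function('V')(o) = o
Mul(Mul(-97, Function('V')(-2)), 48) = Mul(Mul(-97, -2), 48) = Mul(194, 48) = 9312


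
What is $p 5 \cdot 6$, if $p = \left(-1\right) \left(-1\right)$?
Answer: $30$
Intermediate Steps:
$p = 1$
$p 5 \cdot 6 = 1 \cdot 5 \cdot 6 = 5 \cdot 6 = 30$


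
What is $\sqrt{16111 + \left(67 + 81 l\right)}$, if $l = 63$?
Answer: $\sqrt{21281} \approx 145.88$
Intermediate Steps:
$\sqrt{16111 + \left(67 + 81 l\right)} = \sqrt{16111 + \left(67 + 81 \cdot 63\right)} = \sqrt{16111 + \left(67 + 5103\right)} = \sqrt{16111 + 5170} = \sqrt{21281}$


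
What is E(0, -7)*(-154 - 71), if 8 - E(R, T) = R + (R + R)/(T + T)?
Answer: -1800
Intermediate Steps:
E(R, T) = 8 - R - R/T (E(R, T) = 8 - (R + (R + R)/(T + T)) = 8 - (R + (2*R)/((2*T))) = 8 - (R + (2*R)*(1/(2*T))) = 8 - (R + R/T) = 8 + (-R - R/T) = 8 - R - R/T)
E(0, -7)*(-154 - 71) = (8 - 1*0 - 1*0/(-7))*(-154 - 71) = (8 + 0 - 1*0*(-1/7))*(-225) = (8 + 0 + 0)*(-225) = 8*(-225) = -1800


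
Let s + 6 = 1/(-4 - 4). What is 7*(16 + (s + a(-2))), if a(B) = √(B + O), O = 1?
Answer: 553/8 + 7*I ≈ 69.125 + 7.0*I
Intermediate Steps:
a(B) = √(1 + B) (a(B) = √(B + 1) = √(1 + B))
s = -49/8 (s = -6 + 1/(-4 - 4) = -6 + 1/(-8) = -6 - ⅛ = -49/8 ≈ -6.1250)
7*(16 + (s + a(-2))) = 7*(16 + (-49/8 + √(1 - 2))) = 7*(16 + (-49/8 + √(-1))) = 7*(16 + (-49/8 + I)) = 7*(79/8 + I) = 553/8 + 7*I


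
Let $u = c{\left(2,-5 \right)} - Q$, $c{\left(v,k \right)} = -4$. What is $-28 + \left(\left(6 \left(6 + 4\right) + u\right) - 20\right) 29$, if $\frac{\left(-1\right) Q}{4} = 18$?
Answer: $3104$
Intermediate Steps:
$Q = -72$ ($Q = \left(-4\right) 18 = -72$)
$u = 68$ ($u = -4 - -72 = -4 + 72 = 68$)
$-28 + \left(\left(6 \left(6 + 4\right) + u\right) - 20\right) 29 = -28 + \left(\left(6 \left(6 + 4\right) + 68\right) - 20\right) 29 = -28 + \left(\left(6 \cdot 10 + 68\right) - 20\right) 29 = -28 + \left(\left(60 + 68\right) - 20\right) 29 = -28 + \left(128 - 20\right) 29 = -28 + 108 \cdot 29 = -28 + 3132 = 3104$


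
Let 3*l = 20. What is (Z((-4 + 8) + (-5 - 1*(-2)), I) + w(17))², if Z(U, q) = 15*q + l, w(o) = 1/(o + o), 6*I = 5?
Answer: 958441/2601 ≈ 368.49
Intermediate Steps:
l = 20/3 (l = (⅓)*20 = 20/3 ≈ 6.6667)
I = ⅚ (I = (⅙)*5 = ⅚ ≈ 0.83333)
w(o) = 1/(2*o)
Z(U, q) = 20/3 + 15*q (Z(U, q) = 15*q + 20/3 = 20/3 + 15*q)
(Z((-4 + 8) + (-5 - 1*(-2)), I) + w(17))² = ((20/3 + 15*(⅚)) + (½)/17)² = ((20/3 + 25/2) + (½)*(1/17))² = (115/6 + 1/34)² = (979/51)² = 958441/2601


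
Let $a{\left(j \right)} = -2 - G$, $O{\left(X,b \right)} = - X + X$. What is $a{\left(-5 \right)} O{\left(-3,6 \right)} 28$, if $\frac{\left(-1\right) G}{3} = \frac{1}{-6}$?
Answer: $0$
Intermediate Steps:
$O{\left(X,b \right)} = 0$
$G = \frac{1}{2}$ ($G = - \frac{3}{-6} = \left(-3\right) \left(- \frac{1}{6}\right) = \frac{1}{2} \approx 0.5$)
$a{\left(j \right)} = - \frac{5}{2}$ ($a{\left(j \right)} = -2 - \frac{1}{2} = - \frac{5}{2}$)
$a{\left(-5 \right)} O{\left(-3,6 \right)} 28 = - \frac{5 \cdot 0 \cdot 28}{2} = \left(- \frac{5}{2}\right) 0 = 0$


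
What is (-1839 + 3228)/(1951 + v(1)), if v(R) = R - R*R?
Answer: 1389/1951 ≈ 0.71194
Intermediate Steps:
v(R) = R - R²
(-1839 + 3228)/(1951 + v(1)) = (-1839 + 3228)/(1951 + 1*(1 - 1*1)) = 1389/(1951 + 1*(1 - 1)) = 1389/(1951 + 1*0) = 1389/(1951 + 0) = 1389/1951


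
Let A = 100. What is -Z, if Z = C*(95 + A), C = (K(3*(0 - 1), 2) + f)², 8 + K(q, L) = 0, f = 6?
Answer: -780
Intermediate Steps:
K(q, L) = -8 (K(q, L) = -8 + 0 = -8)
C = 4 (C = (-8 + 6)² = (-2)² = 4)
Z = 780 (Z = 4*(95 + 100) = 4*195 = 780)
-Z = -1*780 = -780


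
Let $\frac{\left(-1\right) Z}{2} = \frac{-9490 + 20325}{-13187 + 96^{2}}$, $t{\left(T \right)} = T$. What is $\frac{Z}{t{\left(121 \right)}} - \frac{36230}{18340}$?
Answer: $- \frac{154643283}{80110954} \approx -1.9304$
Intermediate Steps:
$Z = \frac{1970}{361}$ ($Z = - 2 \frac{-9490 + 20325}{-13187 + 96^{2}} = - 2 \frac{10835}{-13187 + 9216} = - 2 \frac{10835}{-3971} = - 2 \cdot 10835 \left(- \frac{1}{3971}\right) = \left(-2\right) \left(- \frac{985}{361}\right) = \frac{1970}{361} \approx 5.4571$)
$\frac{Z}{t{\left(121 \right)}} - \frac{36230}{18340} = \frac{1970}{361 \cdot 121} - \frac{36230}{18340} = \frac{1970}{361} \cdot \frac{1}{121} - \frac{3623}{1834} = \frac{1970}{43681} - \frac{3623}{1834} = - \frac{154643283}{80110954}$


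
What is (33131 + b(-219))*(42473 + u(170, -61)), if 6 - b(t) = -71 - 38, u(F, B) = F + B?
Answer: 1415681172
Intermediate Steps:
u(F, B) = B + F
b(t) = 115 (b(t) = 6 - (-71 - 38) = 6 - 1*(-109) = 6 + 109 = 115)
(33131 + b(-219))*(42473 + u(170, -61)) = (33131 + 115)*(42473 + (-61 + 170)) = 33246*(42473 + 109) = 33246*42582 = 1415681172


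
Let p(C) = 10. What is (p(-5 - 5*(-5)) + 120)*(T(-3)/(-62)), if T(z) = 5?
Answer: -325/31 ≈ -10.484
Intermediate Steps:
(p(-5 - 5*(-5)) + 120)*(T(-3)/(-62)) = (10 + 120)*(5/(-62)) = 130*(5*(-1/62)) = 130*(-5/62) = -325/31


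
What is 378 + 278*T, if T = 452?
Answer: 126034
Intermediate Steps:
378 + 278*T = 378 + 278*452 = 378 + 125656 = 126034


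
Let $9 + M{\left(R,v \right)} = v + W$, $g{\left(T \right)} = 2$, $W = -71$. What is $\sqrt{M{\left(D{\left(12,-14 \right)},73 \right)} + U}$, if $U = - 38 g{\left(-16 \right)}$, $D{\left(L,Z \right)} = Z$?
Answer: $i \sqrt{83} \approx 9.1104 i$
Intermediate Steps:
$U = -76$ ($U = \left(-38\right) 2 = -76$)
$M{\left(R,v \right)} = -80 + v$ ($M{\left(R,v \right)} = -9 + \left(v - 71\right) = -9 + \left(-71 + v\right) = -80 + v$)
$\sqrt{M{\left(D{\left(12,-14 \right)},73 \right)} + U} = \sqrt{\left(-80 + 73\right) - 76} = \sqrt{-7 - 76} = \sqrt{-83} = i \sqrt{83}$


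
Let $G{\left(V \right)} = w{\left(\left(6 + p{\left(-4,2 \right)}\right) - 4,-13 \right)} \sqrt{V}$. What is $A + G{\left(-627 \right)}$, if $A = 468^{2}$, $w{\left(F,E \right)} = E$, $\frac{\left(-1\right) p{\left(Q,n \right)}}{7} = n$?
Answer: $219024 - 13 i \sqrt{627} \approx 2.1902 \cdot 10^{5} - 325.52 i$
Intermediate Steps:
$p{\left(Q,n \right)} = - 7 n$
$G{\left(V \right)} = - 13 \sqrt{V}$
$A = 219024$
$A + G{\left(-627 \right)} = 219024 - 13 \sqrt{-627} = 219024 - 13 i \sqrt{627}$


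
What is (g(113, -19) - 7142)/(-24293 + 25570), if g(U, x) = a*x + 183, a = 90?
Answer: -8669/1277 ≈ -6.7886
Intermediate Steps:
g(U, x) = 183 + 90*x (g(U, x) = 90*x + 183 = 183 + 90*x)
(g(113, -19) - 7142)/(-24293 + 25570) = ((183 + 90*(-19)) - 7142)/(-24293 + 25570) = ((183 - 1710) - 7142)/1277 = (-1527 - 7142)*(1/1277) = -8669*1/1277 = -8669/1277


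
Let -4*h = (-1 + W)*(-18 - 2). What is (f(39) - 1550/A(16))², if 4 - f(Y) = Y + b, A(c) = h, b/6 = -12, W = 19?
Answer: 31684/81 ≈ 391.16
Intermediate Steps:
b = -72 (b = 6*(-12) = -72)
h = 90 (h = -(-1 + 19)*(-18 - 2)/4 = -9*(-20)/2 = -¼*(-360) = 90)
A(c) = 90
f(Y) = 76 - Y (f(Y) = 4 - (Y - 72) = 4 - (-72 + Y) = 4 + (72 - Y) = 76 - Y)
(f(39) - 1550/A(16))² = ((76 - 1*39) - 1550/90)² = ((76 - 39) - 1550*1/90)² = (37 - 155/9)² = (178/9)² = 31684/81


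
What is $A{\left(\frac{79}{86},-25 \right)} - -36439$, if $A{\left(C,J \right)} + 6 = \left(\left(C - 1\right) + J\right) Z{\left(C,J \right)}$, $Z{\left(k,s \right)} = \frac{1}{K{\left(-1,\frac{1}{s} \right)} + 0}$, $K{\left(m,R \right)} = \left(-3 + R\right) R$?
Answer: $\frac{236777963}{6536} \approx 36227.0$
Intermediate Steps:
$K{\left(m,R \right)} = R \left(-3 + R\right)$
$Z{\left(k,s \right)} = \frac{s}{-3 + \frac{1}{s}}$ ($Z{\left(k,s \right)} = \frac{1}{\frac{-3 + \frac{1}{s}}{s} + 0} = \frac{1}{\frac{1}{s} \left(-3 + \frac{1}{s}\right)} = \frac{s}{-3 + \frac{1}{s}}$)
$A{\left(C,J \right)} = -6 - \frac{J^{2} \left(-1 + C + J\right)}{-1 + 3 J}$ ($A{\left(C,J \right)} = -6 + \left(\left(C - 1\right) + J\right) \left(- \frac{J^{2}}{-1 + 3 J}\right) = -6 + \left(\left(-1 + C\right) + J\right) \left(- \frac{J^{2}}{-1 + 3 J}\right) = -6 + \left(-1 + C + J\right) \left(- \frac{J^{2}}{-1 + 3 J}\right) = -6 - \frac{J^{2} \left(-1 + C + J\right)}{-1 + 3 J}$)
$A{\left(\frac{79}{86},-25 \right)} - -36439 = \frac{6 + \left(-25\right)^{2} - \left(-25\right)^{3} - -450 - \frac{79}{86} \left(-25\right)^{2}}{-1 + 3 \left(-25\right)} - -36439 = \frac{6 + 625 - -15625 + 450 - 79 \cdot \frac{1}{86} \cdot 625}{-1 - 75} + 36439 = \frac{6 + 625 + 15625 + 450 - \frac{79}{86} \cdot 625}{-76} + 36439 = - \frac{6 + 625 + 15625 + 450 - \frac{49375}{86}}{76} + 36439 = \left(- \frac{1}{76}\right) \frac{1387341}{86} + 36439 = - \frac{1387341}{6536} + 36439 = \frac{236777963}{6536}$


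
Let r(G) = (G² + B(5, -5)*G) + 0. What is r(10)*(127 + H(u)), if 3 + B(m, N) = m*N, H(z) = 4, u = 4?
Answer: -23580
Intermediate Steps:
B(m, N) = -3 + N*m (B(m, N) = -3 + m*N = -3 + N*m)
r(G) = G² - 28*G (r(G) = (G² + (-3 - 5*5)*G) + 0 = (G² + (-3 - 25)*G) + 0 = (G² - 28*G) + 0 = G² - 28*G)
r(10)*(127 + H(u)) = (10*(-28 + 10))*(127 + 4) = (10*(-18))*131 = -180*131 = -23580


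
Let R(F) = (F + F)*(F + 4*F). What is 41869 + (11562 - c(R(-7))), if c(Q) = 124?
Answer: 53307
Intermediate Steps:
R(F) = 10*F² (R(F) = (2*F)*(5*F) = 10*F²)
41869 + (11562 - c(R(-7))) = 41869 + (11562 - 1*124) = 41869 + (11562 - 124) = 41869 + 11438 = 53307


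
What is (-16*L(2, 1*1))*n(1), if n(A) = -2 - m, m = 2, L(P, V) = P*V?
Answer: 128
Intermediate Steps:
n(A) = -4 (n(A) = -2 - 1*2 = -2 - 2 = -4)
(-16*L(2, 1*1))*n(1) = -32*1*1*(-4) = -32*(-4) = 128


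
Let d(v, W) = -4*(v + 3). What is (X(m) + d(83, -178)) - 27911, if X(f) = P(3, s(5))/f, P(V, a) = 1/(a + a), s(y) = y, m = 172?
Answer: -48598599/1720 ≈ -28255.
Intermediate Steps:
d(v, W) = -12 - 4*v (d(v, W) = -4*(3 + v) = -12 - 4*v)
P(V, a) = 1/(2*a)
X(f) = 1/(10*f) (X(f) = ((½)/5)/f = ((½)*(⅕))/f = 1/(10*f))
(X(m) + d(83, -178)) - 27911 = ((⅒)/172 + (-12 - 4*83)) - 27911 = ((⅒)*(1/172) + (-12 - 332)) - 27911 = (1/1720 - 344) - 27911 = -591679/1720 - 27911 = -48598599/1720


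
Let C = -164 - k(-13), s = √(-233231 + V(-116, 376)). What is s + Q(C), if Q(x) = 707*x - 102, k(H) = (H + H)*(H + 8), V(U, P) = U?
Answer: -207960 + I*√233347 ≈ -2.0796e+5 + 483.06*I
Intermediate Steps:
k(H) = 2*H*(8 + H) (k(H) = (2*H)*(8 + H) = 2*H*(8 + H))
s = I*√233347 (s = √(-233231 - 116) = √(-233347) = I*√233347 ≈ 483.06*I)
C = -294 (C = -164 - 2*(-13)*(8 - 13) = -164 - 2*(-13)*(-5) = -164 - 1*130 = -164 - 130 = -294)
Q(x) = -102 + 707*x
s + Q(C) = I*√233347 + (-102 + 707*(-294)) = I*√233347 + (-102 - 207858) = I*√233347 - 207960 = -207960 + I*√233347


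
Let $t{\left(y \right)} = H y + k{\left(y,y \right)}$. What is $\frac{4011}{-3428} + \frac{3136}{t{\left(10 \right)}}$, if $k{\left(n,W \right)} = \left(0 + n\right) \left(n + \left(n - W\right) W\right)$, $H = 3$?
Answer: $\frac{5114389}{222820} \approx 22.953$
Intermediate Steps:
$k{\left(n,W \right)} = n \left(n + W \left(n - W\right)\right)$
$t{\left(y \right)} = y^{2} + 3 y$ ($t{\left(y \right)} = 3 y + y \left(y - y^{2} + y y\right) = 3 y + y \left(y - y^{2} + y^{2}\right) = 3 y + y y = 3 y + y^{2} = y^{2} + 3 y$)
$\frac{4011}{-3428} + \frac{3136}{t{\left(10 \right)}} = \frac{4011}{-3428} + \frac{3136}{10 \left(3 + 10\right)} = 4011 \left(- \frac{1}{3428}\right) + \frac{3136}{10 \cdot 13} = - \frac{4011}{3428} + \frac{3136}{130} = - \frac{4011}{3428} + 3136 \cdot \frac{1}{130} = - \frac{4011}{3428} + \frac{1568}{65} = \frac{5114389}{222820}$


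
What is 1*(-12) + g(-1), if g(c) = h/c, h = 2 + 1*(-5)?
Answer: -9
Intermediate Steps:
h = -3 (h = 2 - 5 = -3)
g(c) = -3/c
1*(-12) + g(-1) = 1*(-12) - 3/(-1) = -12 - 3*(-1) = -12 + 3 = -9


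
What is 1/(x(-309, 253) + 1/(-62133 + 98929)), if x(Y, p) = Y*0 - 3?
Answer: -36796/110387 ≈ -0.33334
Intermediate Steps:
x(Y, p) = -3 (x(Y, p) = 0 - 3 = -3)
1/(x(-309, 253) + 1/(-62133 + 98929)) = 1/(-3 + 1/(-62133 + 98929)) = 1/(-3 + 1/36796) = 1/(-110387/36796) = -36796/110387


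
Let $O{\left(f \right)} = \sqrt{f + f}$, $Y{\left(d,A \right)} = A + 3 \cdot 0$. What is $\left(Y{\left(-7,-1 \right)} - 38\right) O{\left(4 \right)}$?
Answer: $- 78 \sqrt{2} \approx -110.31$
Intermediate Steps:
$Y{\left(d,A \right)} = A$ ($Y{\left(d,A \right)} = A + 0 = A$)
$O{\left(f \right)} = \sqrt{2} \sqrt{f}$ ($O{\left(f \right)} = \sqrt{2 f} = \sqrt{2} \sqrt{f}$)
$\left(Y{\left(-7,-1 \right)} - 38\right) O{\left(4 \right)} = \left(-1 - 38\right) \sqrt{2} \sqrt{4} = - 39 \sqrt{2} \cdot 2 = - 39 \cdot 2 \sqrt{2} = - 78 \sqrt{2}$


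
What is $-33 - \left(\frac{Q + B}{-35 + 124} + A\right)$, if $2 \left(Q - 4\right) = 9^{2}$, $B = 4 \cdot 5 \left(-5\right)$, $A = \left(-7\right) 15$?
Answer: $\frac{12927}{178} \approx 72.624$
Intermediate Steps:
$A = -105$
$B = -100$ ($B = 20 \left(-5\right) = -100$)
$Q = \frac{89}{2}$ ($Q = 4 + \frac{9^{2}}{2} = 4 + \frac{1}{2} \cdot 81 = 4 + \frac{81}{2} = \frac{89}{2} \approx 44.5$)
$-33 - \left(\frac{Q + B}{-35 + 124} + A\right) = -33 - \left(\frac{\frac{89}{2} - 100}{-35 + 124} - 105\right) = -33 - \left(- \frac{111}{2 \cdot 89} - 105\right) = -33 - \left(\left(- \frac{111}{2}\right) \frac{1}{89} - 105\right) = -33 - \left(- \frac{111}{178} - 105\right) = -33 - - \frac{18801}{178} = -33 + \frac{18801}{178} = \frac{12927}{178}$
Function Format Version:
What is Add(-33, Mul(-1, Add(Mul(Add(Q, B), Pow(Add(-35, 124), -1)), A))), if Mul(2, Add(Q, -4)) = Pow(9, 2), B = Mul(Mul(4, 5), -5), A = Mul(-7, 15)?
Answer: Rational(12927, 178) ≈ 72.624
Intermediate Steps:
A = -105
B = -100 (B = Mul(20, -5) = -100)
Q = Rational(89, 2) (Q = Add(4, Mul(Rational(1, 2), Pow(9, 2))) = Add(4, Mul(Rational(1, 2), 81)) = Add(4, Rational(81, 2)) = Rational(89, 2) ≈ 44.500)
Add(-33, Mul(-1, Add(Mul(Add(Q, B), Pow(Add(-35, 124), -1)), A))) = Add(-33, Mul(-1, Add(Mul(Add(Rational(89, 2), -100), Pow(Add(-35, 124), -1)), -105))) = Add(-33, Mul(-1, Add(Mul(Rational(-111, 2), Pow(89, -1)), -105))) = Add(-33, Mul(-1, Add(Mul(Rational(-111, 2), Rational(1, 89)), -105))) = Add(-33, Mul(-1, Add(Rational(-111, 178), -105))) = Add(-33, Mul(-1, Rational(-18801, 178))) = Add(-33, Rational(18801, 178)) = Rational(12927, 178)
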